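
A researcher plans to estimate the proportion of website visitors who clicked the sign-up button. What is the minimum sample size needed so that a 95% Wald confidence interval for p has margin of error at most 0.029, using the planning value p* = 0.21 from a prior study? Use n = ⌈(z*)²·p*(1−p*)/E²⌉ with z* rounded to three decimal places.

z* = 1.960 at the 95% level.
p*(1−p*) = 0.1659.
Required n before rounding: 3.841600 × 0.1659 / 0.029² = 757.814.
Rounding up, n = 758.

n = 758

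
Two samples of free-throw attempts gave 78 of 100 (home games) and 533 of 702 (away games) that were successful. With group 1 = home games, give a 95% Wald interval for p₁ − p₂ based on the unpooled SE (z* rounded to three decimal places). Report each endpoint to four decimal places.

p̂₁ = 0.78000, p̂₂ = 0.75926, so the observed difference is 0.02074.
Unpooled SE = √(p̂₁(1−p̂₁)/n₁ + p̂₂(1−p̂₂)/n₂) = √(0.001716000 + 0.000260377) = 0.044456.
For 95% confidence, z* = 1.960. Margin = 1.960·0.044456 = 0.08713.
Interval: 0.02074 ± 0.08713 → (-0.0664, 0.1079).

(-0.0664, 0.1079)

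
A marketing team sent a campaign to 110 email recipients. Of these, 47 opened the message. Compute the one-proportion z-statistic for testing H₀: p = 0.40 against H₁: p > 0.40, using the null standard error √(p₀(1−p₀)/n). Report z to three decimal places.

With x = 47 successes in n = 110, p̂ = 0.42727.
Null standard error: √(0.40·0.60/110) = √0.002181818 = 0.046710.
Test statistic: z = 0.02727/0.046710 = 0.584.

z = 0.584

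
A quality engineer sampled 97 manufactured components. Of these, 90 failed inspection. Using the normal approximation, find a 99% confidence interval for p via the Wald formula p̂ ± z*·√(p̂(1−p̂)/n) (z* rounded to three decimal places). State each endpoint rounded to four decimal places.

(0.8602, 0.9955)

Sample proportion p̂ = 90/97 = 0.92784.
SE(p̂) = √(0.92784·0.07216/97) = 0.026273.
z* = 2.576 at the 99% level.
Margin = 2.576·0.026273 = 0.06768.
Interval: 0.92784 ± 0.06768 → (0.8602, 0.9955).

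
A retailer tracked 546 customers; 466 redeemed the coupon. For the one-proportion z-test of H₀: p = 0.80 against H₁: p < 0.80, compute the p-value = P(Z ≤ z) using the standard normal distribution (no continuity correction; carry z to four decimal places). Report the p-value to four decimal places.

p̂ = 466/546 = 0.85348.
Under H₀, SE = √(p₀(1−p₀)/n) = √(0.80·0.20/546) = √0.000293040 = 0.017118.
z = (p̂ − p₀)/SE = (466/546 − 0.80)/0.017118 ≈ 3.1241.
From the standard normal, P(Z ≤ z) = 0.9991.

p-value = 0.9991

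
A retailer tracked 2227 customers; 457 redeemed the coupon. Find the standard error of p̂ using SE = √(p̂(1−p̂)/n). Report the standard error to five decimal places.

The sample proportion is 457/2227 = 0.20521.
p̂(1−p̂) = 0.20521·0.79479 = 0.163099.
SE = √(0.163099/2227) = 0.00856.

SE = 0.00856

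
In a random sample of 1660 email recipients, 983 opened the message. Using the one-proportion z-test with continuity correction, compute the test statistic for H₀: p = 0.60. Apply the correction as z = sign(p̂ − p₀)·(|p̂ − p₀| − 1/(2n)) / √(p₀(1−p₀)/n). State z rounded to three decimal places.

z = -0.626

Sample proportion p̂ = 983/1660 = 0.59217. p̂ − p₀ = -0.007831.
Continuity correction 1/(2n) = 1/3320 = 0.000301.
Corrected numerator: |-0.007831| − 0.000301 = 0.007530.
Null standard error: √(0.60·0.40/1660) = √0.000144578 = 0.012024.
z = −0.007530/0.012024 = -0.626.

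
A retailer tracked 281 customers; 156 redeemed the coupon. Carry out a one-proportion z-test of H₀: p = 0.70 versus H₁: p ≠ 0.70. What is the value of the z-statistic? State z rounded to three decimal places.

With x = 156 successes in n = 281, p̂ = 0.55516.
SE₀ = √(0.70·0.30/281) = 0.027337.
z = (p̂ − p₀)/SE = (0.55516 − 0.70)/0.027337 = -5.298.

z = -5.298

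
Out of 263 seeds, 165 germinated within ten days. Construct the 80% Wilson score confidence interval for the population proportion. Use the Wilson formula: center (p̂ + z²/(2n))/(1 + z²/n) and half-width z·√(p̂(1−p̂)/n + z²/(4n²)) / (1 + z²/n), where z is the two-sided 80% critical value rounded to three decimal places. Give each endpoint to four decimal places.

Here p̂ = 165/263 = 0.62738 and z = 1.282 (z² = 1.643524).
Denominator 1 + z²/n = 1 + 1.643524/263 = 1.006249.
Center = (0.62738 + 0.003125)/1.006249 = 0.62659.
Radicand: p̂(1−p̂)/n + z²/(4n²) = 0.000888879 + 0.000005940 = 0.000894819.
Half-width = 1.282·√0.000894819/1.006249 = 0.03811.
CI: 0.62659 ± 0.03811 = (0.5885, 0.6647).

(0.5885, 0.6647)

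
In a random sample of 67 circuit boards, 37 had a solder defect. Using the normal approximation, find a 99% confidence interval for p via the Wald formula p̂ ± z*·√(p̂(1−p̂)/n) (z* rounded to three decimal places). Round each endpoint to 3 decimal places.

(0.396, 0.709)

Sample proportion p̂ = 37/67 = 0.55224.
Standard error of p̂: √(0.247271/67) = √0.003690614 = 0.060750.
For 99% confidence, z* = 2.576.
Margin = 2.576·0.060750 = 0.15649.
CI: 0.55224 ± 0.15649 = (0.396, 0.709).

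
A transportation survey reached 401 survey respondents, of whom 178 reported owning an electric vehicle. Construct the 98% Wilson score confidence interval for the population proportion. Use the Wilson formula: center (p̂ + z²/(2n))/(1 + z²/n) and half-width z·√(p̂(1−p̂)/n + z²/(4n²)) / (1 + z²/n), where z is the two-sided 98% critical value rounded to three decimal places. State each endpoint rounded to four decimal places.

Here p̂ = 178/401 = 0.44389 and z = 2.326 (z² = 5.410276).
1 + z²/n = 1.013492.
Adjusted center: (0.44389 + z²/(2n))/1.013492 = 0.44464.
Radicand: p̂(1−p̂)/n + z²/(4n²) = 0.000615590 + 0.000008411 = 0.000624001.
Half-width = 2.326·√0.000624001/1.013492 = 0.05733.
CI: 0.44464 ± 0.05733 = (0.3873, 0.5020).

(0.3873, 0.5020)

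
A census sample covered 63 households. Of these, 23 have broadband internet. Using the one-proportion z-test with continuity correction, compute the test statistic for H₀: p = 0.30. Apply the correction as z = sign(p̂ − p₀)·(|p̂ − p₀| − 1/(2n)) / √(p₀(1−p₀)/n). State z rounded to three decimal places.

z = 0.990

With x = 23 successes in n = 63, p̂ = 0.36508. p̂ − p₀ = 0.065079.
1/(2n) = 0.007937.
Corrected numerator: |0.065079| − 0.007937 = 0.057142.
Under H₀, SE = √(p₀(1−p₀)/n) = √(0.30·0.70/63) = √0.003333333 = 0.057735.
z = +0.057142/0.057735 = 0.990.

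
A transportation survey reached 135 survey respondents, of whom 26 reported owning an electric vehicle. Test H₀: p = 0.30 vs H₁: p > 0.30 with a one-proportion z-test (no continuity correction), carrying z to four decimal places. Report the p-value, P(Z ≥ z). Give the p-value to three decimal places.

p-value = 0.997

With x = 26 successes in n = 135, p̂ = 0.19259.
SE₀ = √(0.30·0.70/135) = 0.039441.
z = (p̂ − p₀)/SE = (26/135 − 0.30)/0.039441 ≈ -2.7233.
p-value = P(Z ≥ z) with z = -2.7233 → 0.997.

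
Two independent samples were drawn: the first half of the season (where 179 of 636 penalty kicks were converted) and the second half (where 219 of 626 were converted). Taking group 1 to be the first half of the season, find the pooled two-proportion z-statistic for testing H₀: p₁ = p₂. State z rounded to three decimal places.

z = -2.614

p̂₁ = 179/636 = 0.28145, p̂₂ = 219/626 = 0.34984.
Pooled p̂ = (179+219)/(636+626) = 398/1262 = 0.31537.
Pooled SE = √[0.2159127·0.00316977] ≈ 0.026161.
z = -0.06839/0.026161 = -2.614.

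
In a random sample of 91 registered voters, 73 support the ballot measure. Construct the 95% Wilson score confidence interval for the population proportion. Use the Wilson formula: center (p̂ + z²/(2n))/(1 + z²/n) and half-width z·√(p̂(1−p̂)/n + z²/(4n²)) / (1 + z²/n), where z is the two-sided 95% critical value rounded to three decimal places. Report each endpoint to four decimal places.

(0.7089, 0.8711)

Here p̂ = 73/91 = 0.80220 and z = 1.960 (z² = 3.841600).
1 + z²/n = 1.042215.
Adjusted center: (0.80220 + z²/(2n))/1.042215 = 0.78996.
Radicand: p̂(1−p̂)/n + z²/(4n²) = 0.001743698 + 0.000115976 = 0.001859674.
Half-width = 1.960·√0.001859674/1.042215 = 0.08110.
Interval: 0.78996 ± 0.08110 → (0.7089, 0.8711).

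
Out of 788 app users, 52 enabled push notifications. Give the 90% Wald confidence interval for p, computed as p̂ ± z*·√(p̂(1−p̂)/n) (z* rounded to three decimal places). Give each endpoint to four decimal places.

(0.0514, 0.0805)

Sample proportion p̂ = 52/788 = 0.06599.
SE(p̂) = √(0.06599·0.93401/788) = 0.008844.
z* = 1.645 at the 90% level.
Margin = 1.645·0.008844 = 0.01455.
Interval: 0.06599 ± 0.01455 → (0.0514, 0.0805).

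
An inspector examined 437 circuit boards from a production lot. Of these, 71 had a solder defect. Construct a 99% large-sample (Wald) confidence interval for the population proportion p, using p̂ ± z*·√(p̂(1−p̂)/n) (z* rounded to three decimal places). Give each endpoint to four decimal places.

(0.1170, 0.2079)

p̂ = 71/437 = 0.16247.
SE(p̂) = √(0.16247·0.83753/437) = 0.017646.
z* = 2.576 at the 99% level.
Margin of error: 2.576 × 0.017646 = 0.04546.
Interval: 0.16247 ± 0.04546 → (0.1170, 0.2079).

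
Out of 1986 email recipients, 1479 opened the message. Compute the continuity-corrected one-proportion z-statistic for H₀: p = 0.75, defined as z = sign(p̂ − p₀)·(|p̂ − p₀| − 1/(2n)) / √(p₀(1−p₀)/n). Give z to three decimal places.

z = -0.518

With x = 1479 successes in n = 1986, p̂ = 0.74471. p̂ − p₀ = -0.005287.
1/(2n) = 0.000252.
Corrected numerator: |-0.005287| − 0.000252 = 0.005035.
Under H₀, SE = √(p₀(1−p₀)/n) = √(0.75·0.25/1986) = √0.000094411 = 0.009717.
z = (−)0.005035/0.009717 = -0.518.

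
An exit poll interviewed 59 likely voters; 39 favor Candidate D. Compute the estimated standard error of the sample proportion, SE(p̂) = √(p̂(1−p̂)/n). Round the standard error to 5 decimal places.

SE = 0.06163

Sample proportion p̂ = 39/59 = 0.66102.
p̂(1−p̂) = 0.66102·0.33898 = 0.224073.
Dividing by n and taking the root: √0.003797847 = 0.06163.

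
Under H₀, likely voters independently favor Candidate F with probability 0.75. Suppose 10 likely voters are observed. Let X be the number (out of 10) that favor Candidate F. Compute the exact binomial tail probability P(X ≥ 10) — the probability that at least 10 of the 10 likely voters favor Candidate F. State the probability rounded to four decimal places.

X ~ Binomial(n=10, p=0.75).
P(X ≥ 10) = C(10,10)·0.75^10·0.25^0.
= 0.056314 = 0.0563.

P = 0.0563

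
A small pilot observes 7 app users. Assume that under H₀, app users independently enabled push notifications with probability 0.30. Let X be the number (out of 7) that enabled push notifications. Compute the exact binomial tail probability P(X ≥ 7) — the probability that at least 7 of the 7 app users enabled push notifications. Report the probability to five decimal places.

X is binomial with n = 7 and p = 0.30.
P(X ≥ 7) = C(7,7)·0.30^7·0.70^0.
= 0.000219 = 0.00022.

P = 0.00022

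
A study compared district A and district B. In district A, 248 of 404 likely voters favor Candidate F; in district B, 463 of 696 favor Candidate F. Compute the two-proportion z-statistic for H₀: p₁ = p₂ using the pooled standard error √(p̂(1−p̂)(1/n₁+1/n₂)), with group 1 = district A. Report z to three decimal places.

Sample proportions: p̂₁ = 248/404 = 0.61386 and p̂₂ = 463/696 = 0.66523.
Pooled p̂ = (248+463)/(404+696) = 711/1100 = 0.64636.
Pooled SE = √[0.2285777·0.00391203] ≈ 0.029903.
z = (p̂₁ − p̂₂)/SE = (0.61386 − 0.66523)/0.029903 = -0.05137/0.029903 = -1.718.

z = -1.718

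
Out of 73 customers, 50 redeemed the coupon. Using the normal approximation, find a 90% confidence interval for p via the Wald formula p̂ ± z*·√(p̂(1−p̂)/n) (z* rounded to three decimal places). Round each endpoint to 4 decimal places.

(0.5955, 0.7744)

Sample proportion p̂ = 50/73 = 0.68493.
Standard error of p̂: √(0.215800/73) = √0.002956169 = 0.054371.
The 90% critical value is z* = 1.645.
Margin = 1.645·0.054371 = 0.08944.
So the interval runs from 0.5955 to 0.7744.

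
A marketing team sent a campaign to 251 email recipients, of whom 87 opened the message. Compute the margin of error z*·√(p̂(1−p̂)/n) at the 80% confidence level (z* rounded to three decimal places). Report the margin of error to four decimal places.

With x = 87 successes in n = 251, p̂ = 0.34661.
Standard error of p̂: √(0.226473/251) = √0.000902281 = 0.030038.
z* = 1.282 at the 80% level.
ME = 1.282·0.030038 = 0.0385.

ME = 0.0385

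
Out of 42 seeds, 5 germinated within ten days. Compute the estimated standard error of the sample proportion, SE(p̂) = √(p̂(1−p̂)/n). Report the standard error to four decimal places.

p̂ = 5/42 = 0.11905.
p̂(1−p̂) = 0.104877.
SE = √(0.104877/42) = √0.002497071 = 0.0500.

SE = 0.0500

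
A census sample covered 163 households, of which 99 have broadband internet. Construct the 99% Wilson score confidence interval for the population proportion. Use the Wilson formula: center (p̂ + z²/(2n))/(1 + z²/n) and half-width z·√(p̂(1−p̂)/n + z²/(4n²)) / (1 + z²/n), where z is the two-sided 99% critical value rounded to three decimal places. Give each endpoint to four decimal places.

p̂ = 99/163 = 0.60736; z = 2.576, so z² = 6.635776.
1 + z²/n = 1.040710.
Center = (0.60736 + 0.020355)/1.040710 = 0.60316.
Radicand: p̂(1−p̂)/n + z²/(4n²) = 0.001463027 + 0.000062439 = 0.001525466.
Half-width = z·√(radicand)/denom = 2.576·0.039057/1.040710 = 0.09668.
So the interval runs from 0.5065 to 0.6998.

(0.5065, 0.6998)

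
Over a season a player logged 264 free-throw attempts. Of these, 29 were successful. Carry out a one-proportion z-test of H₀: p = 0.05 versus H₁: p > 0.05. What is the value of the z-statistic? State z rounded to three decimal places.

Sample proportion p̂ = 29/264 = 0.10985.
Null standard error: √(0.05·0.95/264) = √0.000179924 = 0.013414.
z = (p̂ − p₀)/SE = (0.10985 − 0.05)/0.013414 = 4.462.

z = 4.462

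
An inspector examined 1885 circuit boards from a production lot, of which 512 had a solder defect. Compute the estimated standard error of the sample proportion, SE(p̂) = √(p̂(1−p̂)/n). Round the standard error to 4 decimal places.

SE = 0.0102

p̂ = 512/1885 = 0.27162.
p̂(1−p̂) = 0.197843.
SE = √(0.197843/1885) = √0.000104956 = 0.0102.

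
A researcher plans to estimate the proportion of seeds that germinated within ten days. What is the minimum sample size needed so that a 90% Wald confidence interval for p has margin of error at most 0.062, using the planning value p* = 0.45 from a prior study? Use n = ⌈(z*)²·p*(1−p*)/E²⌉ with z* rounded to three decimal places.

n = 175

The 90% critical value is z* = 1.645.
p*(1−p*) = 0.45·0.55 = 0.2475.
(z*)²·p*(1−p*)/E² = 2.706025·0.2475/0.003844 = 174.230.
⌈174.230⌉ = 175.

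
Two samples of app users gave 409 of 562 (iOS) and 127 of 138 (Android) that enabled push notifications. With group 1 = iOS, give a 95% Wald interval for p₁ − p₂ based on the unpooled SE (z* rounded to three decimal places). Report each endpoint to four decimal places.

(-0.2508, -0.1343)

p̂₁ = 0.72776, p̂₂ = 0.92029, so the observed difference is -0.19253.
Unpooled SE = √(p̂₁(1−p̂₁)/n₁ + p̂₂(1−p̂₂)/n₂) = √(0.000352538 + 0.000531568) = 0.029734.
For 95% confidence, z* = 1.960. Margin = 1.960·0.029734 = 0.05828.
So the interval runs from -0.2508 to -0.1343.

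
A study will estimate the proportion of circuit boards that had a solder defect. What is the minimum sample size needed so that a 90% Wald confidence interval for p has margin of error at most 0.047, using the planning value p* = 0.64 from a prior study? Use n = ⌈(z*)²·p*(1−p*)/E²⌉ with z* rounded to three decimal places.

n = 283

For 90% confidence, z* = 1.645.
p*(1−p*) = 0.64·0.36 = 0.2304.
Required n before rounding: 2.706025 × 0.2304 / 0.047² = 282.240.
⌈282.240⌉ = 283.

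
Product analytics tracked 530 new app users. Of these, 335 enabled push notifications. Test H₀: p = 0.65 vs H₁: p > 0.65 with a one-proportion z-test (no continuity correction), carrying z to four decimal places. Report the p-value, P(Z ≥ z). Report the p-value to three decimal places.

Sample proportion p̂ = 335/530 = 0.63208.
Under H₀, SE = √(p₀(1−p₀)/n) = √(0.65·0.35/530) = √0.000429245 = 0.020718.
Test statistic (full precision, shown to 4 dp): z = (335/530 − 0.65)/SE₀ ≈ -0.8652.
p-value = P(Z ≥ z) with z = -0.8652 → 0.807.

p-value = 0.807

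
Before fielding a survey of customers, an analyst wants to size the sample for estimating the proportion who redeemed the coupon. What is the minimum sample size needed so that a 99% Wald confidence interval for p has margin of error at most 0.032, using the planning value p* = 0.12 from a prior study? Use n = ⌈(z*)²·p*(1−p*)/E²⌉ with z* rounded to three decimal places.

z* = 2.576 at the 99% level.
p*(1−p*) = 0.12·0.88 = 0.1056.
(z*)²·p*(1−p*)/E² = 6.635776·0.1056/0.001024 = 684.314.
⌈684.314⌉ = 685.

n = 685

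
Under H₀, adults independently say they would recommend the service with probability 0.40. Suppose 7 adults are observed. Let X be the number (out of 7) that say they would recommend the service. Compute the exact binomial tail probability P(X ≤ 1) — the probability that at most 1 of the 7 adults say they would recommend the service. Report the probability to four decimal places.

X ~ Binomial(n=7, p=0.40).
P(X ≤ 1) = C(7,0)·0.40^0·0.60^7 + C(7,1)·0.40^1·0.60^6.
= 0.027994 + 0.130637 = 0.1586.

P = 0.1586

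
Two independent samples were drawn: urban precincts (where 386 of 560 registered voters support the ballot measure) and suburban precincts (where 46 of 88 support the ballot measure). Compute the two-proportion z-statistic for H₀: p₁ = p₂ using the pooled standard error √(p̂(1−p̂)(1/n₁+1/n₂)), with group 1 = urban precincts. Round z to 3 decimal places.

z = 3.081

p̂₁ = 386/560 = 0.68929, p̂₂ = 46/88 = 0.52273.
Pooled p̂ = (386+46)/(560+88) = 432/648 = 0.66667.
Pooled SE = √[0.2222222·0.01314935] ≈ 0.054056.
z = (p̂₁ − p̂₂)/SE = (0.68929 − 0.52273)/0.054056 = 0.16656/0.054056 = 3.081.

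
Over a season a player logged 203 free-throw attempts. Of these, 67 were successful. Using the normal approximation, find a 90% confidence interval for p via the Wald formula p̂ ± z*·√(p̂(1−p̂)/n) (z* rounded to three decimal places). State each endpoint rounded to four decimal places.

(0.2758, 0.3843)

The sample proportion is 67/203 = 0.33005.
SE(p̂) = √(0.33005·0.66995/203) = 0.033004.
z* = 1.645 at the 90% level.
Margin = 1.645·0.033004 = 0.05429.
CI: 0.33005 ± 0.05429 = (0.2758, 0.3843).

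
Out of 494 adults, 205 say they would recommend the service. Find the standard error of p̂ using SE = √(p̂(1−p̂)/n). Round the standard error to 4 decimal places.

The sample proportion is 205/494 = 0.41498.
p̂(1−p̂) = 0.41498·0.58502 = 0.242772.
SE = √(0.242772/494) = √0.000491441 = 0.0222.

SE = 0.0222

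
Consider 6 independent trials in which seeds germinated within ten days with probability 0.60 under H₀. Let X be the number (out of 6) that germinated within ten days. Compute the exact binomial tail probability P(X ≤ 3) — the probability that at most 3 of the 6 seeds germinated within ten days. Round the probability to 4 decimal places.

X ~ Binomial(n=6, p=0.60).
P(X ≤ 3) = C(6,0)·0.60^0·0.40^6 + C(6,1)·0.60^1·0.40^5 + C(6,2)·0.60^2·0.40^4 + C(6,3)·0.60^3·0.40^3.
= 0.004096 + 0.036864 + 0.138240 + 0.276480 = 0.4557.

P = 0.4557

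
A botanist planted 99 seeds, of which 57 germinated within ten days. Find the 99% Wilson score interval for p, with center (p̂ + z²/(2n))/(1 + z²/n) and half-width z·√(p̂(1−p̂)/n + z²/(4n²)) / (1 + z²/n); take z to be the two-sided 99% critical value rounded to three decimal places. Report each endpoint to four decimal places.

Here p̂ = 57/99 = 0.57576 and z = 2.576 (z² = 6.635776).
Denominator 1 + z²/n = 1 + 6.635776/99 = 1.067028.
Center = (0.57576 + 0.033514)/1.067028 = 0.57100.
Radicand: p̂(1−p̂)/n + z²/(4n²) = 0.002467281 + 0.000169263 = 0.002636544.
Half-width = 2.576·√0.002636544/1.067028 = 0.12396.
Interval: 0.57100 ± 0.12396 → (0.4470, 0.6950).

(0.4470, 0.6950)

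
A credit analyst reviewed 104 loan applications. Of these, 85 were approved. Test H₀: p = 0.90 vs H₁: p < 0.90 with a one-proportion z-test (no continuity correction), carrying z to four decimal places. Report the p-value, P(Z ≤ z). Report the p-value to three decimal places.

p̂ = 85/104 = 0.81731.
Null standard error: √(0.90·0.10/104) = √0.000865385 = 0.029417.
Test statistic (full precision, shown to 4 dp): z = (85/104 − 0.90)/SE₀ ≈ -2.8110.
p-value = P(Z ≤ z) with z = -2.8110 → 0.002.

p-value = 0.002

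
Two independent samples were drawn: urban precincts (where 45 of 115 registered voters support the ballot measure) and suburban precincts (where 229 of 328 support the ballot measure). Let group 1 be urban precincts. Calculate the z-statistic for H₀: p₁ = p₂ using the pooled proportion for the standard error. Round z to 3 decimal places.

p̂₁ = 45/115 = 0.39130, p̂₂ = 229/328 = 0.69817.
Pooling: p̂ = 274/443 = 0.61851.
SE = √[p̂(1−p̂)(1/n₁+1/n₂)] = √[0.61851·0.38149·(1/115+1/328)] ≈ 0.052642.
z = -0.30687/0.052642 = -5.829.

z = -5.829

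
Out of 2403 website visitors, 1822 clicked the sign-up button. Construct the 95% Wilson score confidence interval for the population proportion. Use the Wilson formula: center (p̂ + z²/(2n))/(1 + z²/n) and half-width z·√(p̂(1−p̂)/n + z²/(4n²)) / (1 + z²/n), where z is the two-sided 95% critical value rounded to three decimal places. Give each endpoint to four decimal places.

(0.7407, 0.7749)

p̂ = 1822/2403 = 0.75822; z = 1.960, so z² = 3.841600.
1 + z²/n = 1.001599.
Center = (0.75822 + 0.000799)/1.001599 = 0.75781.
Radicand: p̂(1−p̂)/n + z²/(4n²) = 0.000076289 + 0.000000166 = 0.000076455.
Half-width = 1.960·√0.000076455/1.001599 = 0.01711.
Interval: 0.75781 ± 0.01711 → (0.7407, 0.7749).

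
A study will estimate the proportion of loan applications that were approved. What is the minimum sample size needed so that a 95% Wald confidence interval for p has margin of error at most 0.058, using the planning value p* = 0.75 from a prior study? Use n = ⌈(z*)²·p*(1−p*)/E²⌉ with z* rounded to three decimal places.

n = 215

The 95% critical value is z* = 1.960.
p*(1−p*) = 0.1875.
(z*)²·p*(1−p*)/E² = 3.841600·0.1875/0.003364 = 214.120.
Rounding up, n = 215.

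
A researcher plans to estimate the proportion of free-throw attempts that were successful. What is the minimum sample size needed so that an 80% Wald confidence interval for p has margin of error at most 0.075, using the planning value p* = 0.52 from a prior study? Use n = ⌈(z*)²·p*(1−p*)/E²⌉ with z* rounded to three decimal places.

n = 73

z* = 1.282 at the 80% level.
p*(1−p*) = 0.2496.
Required n before rounding: 1.643524 × 0.2496 / 0.075² = 72.929.
Rounding up, n = 73.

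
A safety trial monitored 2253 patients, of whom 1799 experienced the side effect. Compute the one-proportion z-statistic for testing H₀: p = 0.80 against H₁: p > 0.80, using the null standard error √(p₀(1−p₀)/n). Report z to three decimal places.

The sample proportion is 1799/2253 = 0.79849.
Null standard error: √(0.80·0.20/2253) = √0.000071016 = 0.008427.
Test statistic: z = -0.00151/0.008427 = -0.179.

z = -0.179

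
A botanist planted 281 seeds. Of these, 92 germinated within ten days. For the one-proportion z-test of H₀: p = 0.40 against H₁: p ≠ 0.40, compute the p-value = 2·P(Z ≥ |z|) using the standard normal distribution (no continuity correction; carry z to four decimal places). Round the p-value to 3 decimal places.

p̂ = 92/281 = 0.32740.
SE₀ = √(0.40·0.60/281) = 0.029225.
Test statistic (full precision, shown to 4 dp): z = (92/281 − 0.40)/SE₀ ≈ -2.4841.
p-value = 2·P(Z ≥ |z|) with z = -2.4841 → 0.013.

p-value = 0.013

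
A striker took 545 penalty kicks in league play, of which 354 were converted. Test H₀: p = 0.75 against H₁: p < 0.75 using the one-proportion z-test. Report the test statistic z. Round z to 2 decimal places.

The sample proportion is 354/545 = 0.64954.
Under H₀, SE = √(p₀(1−p₀)/n) = √(0.75·0.25/545) = √0.000344037 = 0.018548.
z = (p̂ − p₀)/SE = (0.64954 − 0.75)/0.018548 = -5.42.

z = -5.42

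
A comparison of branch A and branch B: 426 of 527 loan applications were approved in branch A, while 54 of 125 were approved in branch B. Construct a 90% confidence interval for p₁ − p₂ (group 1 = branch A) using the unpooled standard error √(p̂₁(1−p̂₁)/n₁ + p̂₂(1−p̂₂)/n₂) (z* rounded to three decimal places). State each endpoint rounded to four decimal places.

p̂₁ = 426/527 = 0.80835, p̂₂ = 54/125 = 0.43200; p̂₁ − p̂₂ = 0.37635.
Unpooled SE = √(p̂₁(1−p̂₁)/n₁ + p̂₂(1−p̂₂)/n₂) = √(0.000293967 + 0.001963008) = 0.047508.
The 90% critical value is z* = 1.645. Margin = 1.645·0.047508 = 0.07815.
CI: 0.37635 ± 0.07815 = (0.2982, 0.4545).

(0.2982, 0.4545)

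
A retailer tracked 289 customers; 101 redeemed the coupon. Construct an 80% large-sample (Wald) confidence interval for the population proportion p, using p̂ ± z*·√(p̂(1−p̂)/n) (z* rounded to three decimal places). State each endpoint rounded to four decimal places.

(0.3135, 0.3854)

The sample proportion is 101/289 = 0.34948.
SE(p̂) = √(0.34948·0.65052/289) = 0.028047.
The 80% critical value is z* = 1.282.
Margin of error: 1.282 × 0.028047 = 0.03596.
Interval: 0.34948 ± 0.03596 → (0.3135, 0.3854).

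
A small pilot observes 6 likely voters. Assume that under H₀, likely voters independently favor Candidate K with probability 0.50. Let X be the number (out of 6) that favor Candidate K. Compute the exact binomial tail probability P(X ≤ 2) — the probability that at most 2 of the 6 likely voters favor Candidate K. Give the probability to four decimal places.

P = 0.3438

X ~ Binomial(n=6, p=0.50).
P(X ≤ 2) = C(6,0)·0.50^0·0.50^6 + C(6,1)·0.50^1·0.50^5 + C(6,2)·0.50^2·0.50^4.
= 0.015625 + 0.093750 + 0.234375 = 0.3438.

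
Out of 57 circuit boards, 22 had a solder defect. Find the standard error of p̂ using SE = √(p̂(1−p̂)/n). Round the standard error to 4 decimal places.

SE = 0.0645

p̂ = 22/57 = 0.38596.
p̂(1−p̂) = 0.38596·0.61404 = 0.236995.
SE = √(0.236995/57) = 0.0645.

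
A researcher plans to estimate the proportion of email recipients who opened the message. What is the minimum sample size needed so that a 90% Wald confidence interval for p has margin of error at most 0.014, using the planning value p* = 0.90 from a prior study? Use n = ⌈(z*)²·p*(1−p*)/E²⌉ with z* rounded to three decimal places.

The 90% critical value is z* = 1.645.
p*(1−p*) = 0.90·0.10 = 0.0900.
Required n before rounding: 2.706025 × 0.0900 / 0.014² = 1242.562.
⌈1242.562⌉ = 1243.

n = 1243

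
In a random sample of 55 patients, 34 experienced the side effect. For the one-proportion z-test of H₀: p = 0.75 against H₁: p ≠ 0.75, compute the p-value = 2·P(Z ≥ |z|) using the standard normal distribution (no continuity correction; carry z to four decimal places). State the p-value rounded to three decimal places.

p̂ = 34/55 = 0.61818.
Null standard error: √(0.75·0.25/55) = √0.003409091 = 0.058387.
Test statistic (full precision, shown to 4 dp): z = (34/55 − 0.75)/SE₀ ≈ -2.2576.
From the standard normal, 2·P(Z ≥ |z|) = 0.024.

p-value = 0.024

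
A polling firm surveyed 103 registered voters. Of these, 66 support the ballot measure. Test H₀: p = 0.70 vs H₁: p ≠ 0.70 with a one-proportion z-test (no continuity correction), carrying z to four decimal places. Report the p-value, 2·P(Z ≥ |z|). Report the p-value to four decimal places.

p-value = 0.1897

The sample proportion is 66/103 = 0.64078.
Under H₀, SE = √(p₀(1−p₀)/n) = √(0.70·0.30/103) = √0.002038835 = 0.045153.
Test statistic (full precision, shown to 4 dp): z = (66/103 − 0.70)/SE₀ ≈ -1.3116.
p-value = 2·P(Z ≥ |z|) with z = -1.3116 → 0.1897.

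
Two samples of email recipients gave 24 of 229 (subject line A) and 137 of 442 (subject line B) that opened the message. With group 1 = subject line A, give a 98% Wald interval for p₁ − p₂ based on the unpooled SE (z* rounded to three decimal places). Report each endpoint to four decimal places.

p̂₁ = 24/229 = 0.10480, p̂₂ = 137/442 = 0.30995; p̂₁ − p̂₂ = -0.20515.
Unpooled SE = √(p̂₁(1−p̂₁)/n₁ + p̂₂(1−p̂₂)/n₂) = √(0.000409693 + 0.000483898) = 0.029893.
z* = 2.326 at the 98% level. Margin = 2.326·0.029893 = 0.06953.
Interval: -0.20515 ± 0.06953 → (-0.2747, -0.1356).

(-0.2747, -0.1356)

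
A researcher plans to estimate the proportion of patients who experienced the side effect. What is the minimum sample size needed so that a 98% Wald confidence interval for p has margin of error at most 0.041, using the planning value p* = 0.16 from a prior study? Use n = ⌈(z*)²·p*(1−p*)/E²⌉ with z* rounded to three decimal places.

The 98% critical value is z* = 2.326.
p*(1−p*) = 0.1344.
Required n before rounding: 5.410276 × 0.1344 / 0.041² = 432.565.
⌈432.565⌉ = 433.

n = 433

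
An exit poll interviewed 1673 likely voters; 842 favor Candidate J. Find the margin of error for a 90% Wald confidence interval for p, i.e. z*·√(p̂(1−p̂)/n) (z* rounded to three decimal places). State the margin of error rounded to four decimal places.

p̂ = 842/1673 = 0.50329.
SE = √(p̂(1−p̂)/n) = √(0.249989/1673) = 0.012224.
For 90% confidence, z* = 1.645.
ME = 1.645·0.012224 = 0.0201.

ME = 0.0201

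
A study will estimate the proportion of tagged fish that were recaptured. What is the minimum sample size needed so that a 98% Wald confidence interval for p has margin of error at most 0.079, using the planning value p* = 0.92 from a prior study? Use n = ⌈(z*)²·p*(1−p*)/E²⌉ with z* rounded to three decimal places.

n = 64

The 98% critical value is z* = 2.326.
p*(1−p*) = 0.92·0.08 = 0.0736.
(z*)²·p*(1−p*)/E² = 5.410276·0.0736/0.006241 = 63.803.
Rounding up, n = 64.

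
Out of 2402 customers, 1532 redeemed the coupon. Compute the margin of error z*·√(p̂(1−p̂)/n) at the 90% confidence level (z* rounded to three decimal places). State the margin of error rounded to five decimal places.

Sample proportion p̂ = 1532/2402 = 0.63780.
SE = √(p̂(1−p̂)/n) = √(0.231011/2402) = 0.009807.
The 90% critical value is z* = 1.645.
So ME = 0.01613.

ME = 0.01613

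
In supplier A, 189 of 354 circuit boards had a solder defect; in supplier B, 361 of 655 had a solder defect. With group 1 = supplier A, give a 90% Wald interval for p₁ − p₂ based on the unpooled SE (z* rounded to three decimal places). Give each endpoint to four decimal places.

(-0.0713, 0.0368)

p̂₁ = 189/354 = 0.53390, p̂₂ = 361/655 = 0.55115; p̂₁ − p̂₂ = -0.01725.
Unpooled SE = √(p̂₁(1−p̂₁)/n₁ + p̂₂(1−p̂₂)/n₂) = √(0.000702969 + 0.000377686) = 0.032873.
z* = 1.645 at the 90% level. Margin = 1.645·0.032873 = 0.05408.
So the interval runs from -0.0713 to 0.0368.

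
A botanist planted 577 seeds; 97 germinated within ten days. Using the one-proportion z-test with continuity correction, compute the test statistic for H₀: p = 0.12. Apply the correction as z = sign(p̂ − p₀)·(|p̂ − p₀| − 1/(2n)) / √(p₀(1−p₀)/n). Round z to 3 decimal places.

z = 3.492

With x = 97 successes in n = 577, p̂ = 0.16811. p̂ − p₀ = 0.048111.
1/(2n) = 0.000867.
Corrected numerator: |0.048111| − 0.000867 = 0.047244.
SE₀ = √(0.12·0.88/577) = 0.013528.
z = (+)0.047244/0.013528 = 3.492.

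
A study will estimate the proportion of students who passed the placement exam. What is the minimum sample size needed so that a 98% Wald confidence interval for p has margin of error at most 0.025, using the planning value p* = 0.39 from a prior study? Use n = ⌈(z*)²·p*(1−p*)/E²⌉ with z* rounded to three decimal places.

n = 2060

z* = 2.326 at the 98% level.
p*(1−p*) = 0.39·0.61 = 0.2379.
Required n before rounding: 5.410276 × 0.2379 / 0.025² = 2059.367.
⌈2059.367⌉ = 2060.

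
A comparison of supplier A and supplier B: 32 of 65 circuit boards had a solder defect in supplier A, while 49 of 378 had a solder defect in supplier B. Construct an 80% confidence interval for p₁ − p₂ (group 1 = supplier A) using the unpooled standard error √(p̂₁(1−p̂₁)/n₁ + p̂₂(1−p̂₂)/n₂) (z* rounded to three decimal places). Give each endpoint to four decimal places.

(0.2802, 0.4452)

p̂₁ = 0.49231, p̂₂ = 0.12963, so the observed difference is 0.36268.
Unpooled SE = √(p̂₁(1−p̂₁)/n₁ + p̂₂(1−p̂₂)/n₂) = √(0.003845244 + 0.000298481) = 0.064372.
z* = 1.282 at the 80% level. Margin of error = 0.08252.
CI: 0.36268 ± 0.08252 = (0.2802, 0.4452).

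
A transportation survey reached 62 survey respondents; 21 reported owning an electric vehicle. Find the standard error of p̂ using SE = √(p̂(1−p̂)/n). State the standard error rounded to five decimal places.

With x = 21 successes in n = 62, p̂ = 0.33871.
p̂(1−p̂) = 0.33871·0.66129 = 0.223986.
Dividing by n and taking the root: √0.003612677 = 0.06011.

SE = 0.06011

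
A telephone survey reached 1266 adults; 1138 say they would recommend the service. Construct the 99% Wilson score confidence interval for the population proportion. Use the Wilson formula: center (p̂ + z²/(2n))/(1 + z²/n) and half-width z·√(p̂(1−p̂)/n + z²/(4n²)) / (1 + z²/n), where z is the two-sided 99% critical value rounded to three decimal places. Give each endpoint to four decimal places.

(0.8749, 0.9187)

p̂ = 1138/1266 = 0.89889; z = 2.576, so z² = 6.635776.
Denominator 1 + z²/n = 1 + 6.635776/1266 = 1.005242.
Center = (0.89889 + 0.002621)/1.005242 = 0.89681.
Radicand: p̂(1−p̂)/n + z²/(4n²) = 0.000071788 + 0.000001035 = 0.000072823.
Half-width = z·√(radicand)/denom = 2.576·0.008534/1.005242 = 0.02187.
CI: 0.89681 ± 0.02187 = (0.8749, 0.9187).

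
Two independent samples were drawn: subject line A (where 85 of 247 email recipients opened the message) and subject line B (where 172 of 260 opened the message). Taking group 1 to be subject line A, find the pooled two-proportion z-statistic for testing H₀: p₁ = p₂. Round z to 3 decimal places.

Sample proportions: p̂₁ = 85/247 = 0.34413 and p̂₂ = 172/260 = 0.66154.
Pooled p̂ = (85+172)/(247+260) = 257/507 = 0.50690.
Pooled SE = √[0.2499523·0.00789474] ≈ 0.044422.
z = (p̂₁ − p̂₂)/SE = (0.34413 − 0.66154)/0.044422 = -0.31741/0.044422 = -7.145.

z = -7.145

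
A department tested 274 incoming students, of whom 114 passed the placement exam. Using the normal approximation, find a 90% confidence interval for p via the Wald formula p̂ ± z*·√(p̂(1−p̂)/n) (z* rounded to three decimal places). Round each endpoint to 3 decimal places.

(0.367, 0.465)

With x = 114 successes in n = 274, p̂ = 0.41606.
SE(p̂) = √(0.41606·0.58394/274) = 0.029777.
For 90% confidence, z* = 1.645.
Margin = 1.645·0.029777 = 0.04898.
CI: 0.41606 ± 0.04898 = (0.367, 0.465).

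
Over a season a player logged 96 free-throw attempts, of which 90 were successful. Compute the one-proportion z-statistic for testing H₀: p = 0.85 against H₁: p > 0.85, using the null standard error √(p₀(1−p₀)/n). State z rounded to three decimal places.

The sample proportion is 90/96 = 0.93750.
Under H₀, SE = √(p₀(1−p₀)/n) = √(0.85·0.15/96) = √0.001328125 = 0.036443.
Test statistic: z = 0.08750/0.036443 = 2.401.

z = 2.401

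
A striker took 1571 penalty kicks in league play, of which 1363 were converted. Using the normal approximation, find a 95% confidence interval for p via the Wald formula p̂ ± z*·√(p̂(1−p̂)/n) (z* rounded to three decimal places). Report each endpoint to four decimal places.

(0.8508, 0.8844)

With x = 1363 successes in n = 1571, p̂ = 0.86760.
Standard error of p̂: √(0.114870/1571) = √0.000073119 = 0.008551.
z* = 1.960 at the 95% level.
Margin = 1.960·0.008551 = 0.01676.
CI: 0.86760 ± 0.01676 = (0.8508, 0.8844).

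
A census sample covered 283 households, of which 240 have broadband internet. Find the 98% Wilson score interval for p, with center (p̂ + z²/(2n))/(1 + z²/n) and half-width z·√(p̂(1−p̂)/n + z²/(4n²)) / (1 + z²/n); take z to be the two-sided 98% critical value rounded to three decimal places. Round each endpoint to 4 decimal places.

(0.7919, 0.8911)

Here p̂ = 240/283 = 0.84806 and z = 2.326 (z² = 5.410276).
Denominator 1 + z²/n = 1 + 5.410276/283 = 1.019118.
Adjusted center: (0.84806 + z²/(2n))/1.019118 = 0.84153.
Radicand: p̂(1−p̂)/n + z²/(4n²) = 0.000455324 + 0.000016888 = 0.000472212.
Half-width = z·√(radicand)/denom = 2.326·0.021730/1.019118 = 0.04960.
So the interval runs from 0.7919 to 0.8911.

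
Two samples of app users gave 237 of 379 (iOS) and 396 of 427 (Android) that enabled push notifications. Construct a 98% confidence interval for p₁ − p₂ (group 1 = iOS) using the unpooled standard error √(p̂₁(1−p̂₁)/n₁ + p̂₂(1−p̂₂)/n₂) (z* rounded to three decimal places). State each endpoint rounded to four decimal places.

(-0.3669, -0.2373)

p̂₁ = 0.62533, p̂₂ = 0.92740, so the observed difference is -0.30207.
SE = √(0.000618186 + 0.000157679) = √0.000775865 = 0.027854.
The 98% critical value is z* = 2.326. Margin = 2.326·0.027854 = 0.06479.
CI: -0.30207 ± 0.06479 = (-0.3669, -0.2373).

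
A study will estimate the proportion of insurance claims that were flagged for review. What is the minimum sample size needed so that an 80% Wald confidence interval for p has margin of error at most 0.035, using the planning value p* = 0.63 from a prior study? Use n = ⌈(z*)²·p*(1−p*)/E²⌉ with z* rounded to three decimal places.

n = 313

For 80% confidence, z* = 1.282.
p*(1−p*) = 0.63·0.37 = 0.2331.
(z*)²·p*(1−p*)/E² = 1.643524·0.2331/0.001225 = 312.739.
Rounding up, n = 313.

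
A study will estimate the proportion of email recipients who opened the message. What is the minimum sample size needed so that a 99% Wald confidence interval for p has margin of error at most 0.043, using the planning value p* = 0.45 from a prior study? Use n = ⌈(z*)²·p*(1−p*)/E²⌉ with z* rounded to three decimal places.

The 99% critical value is z* = 2.576.
p*(1−p*) = 0.45·0.55 = 0.2475.
(z*)²·p*(1−p*)/E² = 6.635776·0.2475/0.001849 = 888.239.
⌈888.239⌉ = 889.

n = 889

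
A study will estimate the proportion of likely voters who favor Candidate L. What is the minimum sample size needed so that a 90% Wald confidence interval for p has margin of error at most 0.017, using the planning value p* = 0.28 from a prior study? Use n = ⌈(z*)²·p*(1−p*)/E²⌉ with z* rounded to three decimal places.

For 90% confidence, z* = 1.645.
p*(1−p*) = 0.2016.
Required n before rounding: 2.706025 × 0.2016 / 0.017² = 1887.663.
Rounding up, n = 1888.

n = 1888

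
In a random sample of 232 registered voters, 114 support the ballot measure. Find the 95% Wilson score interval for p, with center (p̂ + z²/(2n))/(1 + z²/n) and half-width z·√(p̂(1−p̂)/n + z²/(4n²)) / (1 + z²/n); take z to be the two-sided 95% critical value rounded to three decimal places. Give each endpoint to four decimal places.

Here p̂ = 114/232 = 0.49138 and z = 1.960 (z² = 3.841600).
1 + z²/n = 1.016559.
Center = (0.49138 + 0.008279)/1.016559 = 0.49152.
Radicand: p̂(1−p̂)/n + z²/(4n²) = 0.001077266 + 0.000017843 = 0.001095109.
Half-width = z·√(radicand)/denom = 1.960·0.033092/1.016559 = 0.06380.
So the interval runs from 0.4277 to 0.5553.

(0.4277, 0.5553)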